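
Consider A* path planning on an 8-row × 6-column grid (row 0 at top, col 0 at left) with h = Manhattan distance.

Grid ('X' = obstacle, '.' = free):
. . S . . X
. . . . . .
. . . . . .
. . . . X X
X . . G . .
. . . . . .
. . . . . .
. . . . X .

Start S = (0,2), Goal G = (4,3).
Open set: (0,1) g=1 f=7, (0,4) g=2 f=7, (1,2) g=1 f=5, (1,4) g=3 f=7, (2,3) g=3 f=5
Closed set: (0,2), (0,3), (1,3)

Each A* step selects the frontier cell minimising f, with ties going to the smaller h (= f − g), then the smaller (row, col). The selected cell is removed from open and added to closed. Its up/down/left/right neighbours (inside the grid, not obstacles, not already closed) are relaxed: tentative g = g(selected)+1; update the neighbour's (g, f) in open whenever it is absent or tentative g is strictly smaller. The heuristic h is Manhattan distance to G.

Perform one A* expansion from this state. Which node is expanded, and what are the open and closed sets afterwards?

step 1: expand (2,3) (f=5, h=2) → closed; open now [(0,1) g=1 f=7, (0,4) g=2 f=7, (1,2) g=1 f=5, (1,4) g=3 f=7, (2,2) g=4 f=7, (2,4) g=4 f=7, (3,3) g=4 f=5]

expanded=(2,3); open=[(0,1) g=1 f=7, (0,4) g=2 f=7, (1,2) g=1 f=5, (1,4) g=3 f=7, (2,2) g=4 f=7, (2,4) g=4 f=7, (3,3) g=4 f=5]; closed=[(0,2), (0,3), (1,3), (2,3)]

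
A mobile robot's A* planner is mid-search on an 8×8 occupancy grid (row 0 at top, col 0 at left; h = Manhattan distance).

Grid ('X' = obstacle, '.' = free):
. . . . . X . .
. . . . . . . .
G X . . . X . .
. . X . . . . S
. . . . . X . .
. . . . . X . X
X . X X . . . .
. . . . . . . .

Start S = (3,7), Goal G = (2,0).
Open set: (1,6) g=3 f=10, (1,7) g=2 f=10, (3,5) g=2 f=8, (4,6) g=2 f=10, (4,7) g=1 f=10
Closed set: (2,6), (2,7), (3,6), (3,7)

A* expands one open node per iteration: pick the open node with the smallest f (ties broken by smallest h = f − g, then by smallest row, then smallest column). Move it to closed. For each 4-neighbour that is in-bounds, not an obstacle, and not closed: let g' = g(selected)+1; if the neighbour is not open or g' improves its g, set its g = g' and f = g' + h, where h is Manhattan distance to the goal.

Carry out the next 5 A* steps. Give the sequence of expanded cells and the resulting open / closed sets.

step 1: expand (3,5) (f=8, h=6) → closed; open now [(1,6) g=3 f=10, (1,7) g=2 f=10, (3,4) g=3 f=8, (4,6) g=2 f=10, (4,7) g=1 f=10]
step 2: expand (3,4) (f=8, h=5) → closed; open now [(1,6) g=3 f=10, (1,7) g=2 f=10, (2,4) g=4 f=8, (3,3) g=4 f=8, (4,4) g=4 f=10, (4,6) g=2 f=10, (4,7) g=1 f=10]
step 3: expand (2,4) (f=8, h=4) → closed; open now [(1,4) g=5 f=10, (1,6) g=3 f=10, (1,7) g=2 f=10, (2,3) g=5 f=8, (3,3) g=4 f=8, (4,4) g=4 f=10, (4,6) g=2 f=10, (4,7) g=1 f=10]
step 4: expand (2,3) (f=8, h=3) → closed; open now [(1,3) g=6 f=10, (1,4) g=5 f=10, (1,6) g=3 f=10, (1,7) g=2 f=10, (2,2) g=6 f=8, (3,3) g=4 f=8, (4,4) g=4 f=10, (4,6) g=2 f=10, (4,7) g=1 f=10]
step 5: expand (2,2) (f=8, h=2) → closed; open now [(1,2) g=7 f=10, (1,3) g=6 f=10, (1,4) g=5 f=10, (1,6) g=3 f=10, (1,7) g=2 f=10, (3,3) g=4 f=8, (4,4) g=4 f=10, (4,6) g=2 f=10, (4,7) g=1 f=10]

order=[(3,5) → (3,4) → (2,4) → (2,3) → (2,2)]; open=[(1,2) g=7 f=10, (1,3) g=6 f=10, (1,4) g=5 f=10, (1,6) g=3 f=10, (1,7) g=2 f=10, (3,3) g=4 f=8, (4,4) g=4 f=10, (4,6) g=2 f=10, (4,7) g=1 f=10]; closed=[(2,2), (2,3), (2,4), (2,6), (2,7), (3,4), (3,5), (3,6), (3,7)]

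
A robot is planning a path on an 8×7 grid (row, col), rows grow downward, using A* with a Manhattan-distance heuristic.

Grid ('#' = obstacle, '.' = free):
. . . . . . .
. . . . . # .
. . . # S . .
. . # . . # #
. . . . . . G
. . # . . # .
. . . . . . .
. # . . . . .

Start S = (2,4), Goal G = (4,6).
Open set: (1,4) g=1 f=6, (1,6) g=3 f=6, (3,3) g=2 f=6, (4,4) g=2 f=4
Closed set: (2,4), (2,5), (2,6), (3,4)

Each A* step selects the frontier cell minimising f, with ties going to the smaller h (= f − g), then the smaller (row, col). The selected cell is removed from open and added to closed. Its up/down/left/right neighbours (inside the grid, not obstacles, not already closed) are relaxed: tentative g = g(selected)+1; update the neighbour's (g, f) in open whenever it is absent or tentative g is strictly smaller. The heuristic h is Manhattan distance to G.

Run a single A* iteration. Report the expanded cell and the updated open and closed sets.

expanded=(4,4); open=[(1,4) g=1 f=6, (1,6) g=3 f=6, (3,3) g=2 f=6, (4,3) g=3 f=6, (4,5) g=3 f=4, (5,4) g=3 f=6]; closed=[(2,4), (2,5), (2,6), (3,4), (4,4)]

step 1: expand (4,4) (f=4, h=2) → closed; open now [(1,4) g=1 f=6, (1,6) g=3 f=6, (3,3) g=2 f=6, (4,3) g=3 f=6, (4,5) g=3 f=4, (5,4) g=3 f=6]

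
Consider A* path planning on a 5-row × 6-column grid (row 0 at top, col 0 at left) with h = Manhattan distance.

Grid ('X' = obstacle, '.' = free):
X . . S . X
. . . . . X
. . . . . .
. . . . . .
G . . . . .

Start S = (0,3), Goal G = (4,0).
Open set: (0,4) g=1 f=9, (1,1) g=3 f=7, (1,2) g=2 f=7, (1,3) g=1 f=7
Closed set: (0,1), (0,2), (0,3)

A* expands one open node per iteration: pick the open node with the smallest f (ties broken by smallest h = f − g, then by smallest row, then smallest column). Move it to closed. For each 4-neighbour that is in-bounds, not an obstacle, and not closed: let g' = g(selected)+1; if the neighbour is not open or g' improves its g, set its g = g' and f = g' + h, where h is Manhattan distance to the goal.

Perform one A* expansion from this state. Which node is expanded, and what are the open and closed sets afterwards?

step 1: expand (1,1) (f=7, h=4) → closed; open now [(0,4) g=1 f=9, (1,0) g=4 f=7, (1,2) g=2 f=7, (1,3) g=1 f=7, (2,1) g=4 f=7]

expanded=(1,1); open=[(0,4) g=1 f=9, (1,0) g=4 f=7, (1,2) g=2 f=7, (1,3) g=1 f=7, (2,1) g=4 f=7]; closed=[(0,1), (0,2), (0,3), (1,1)]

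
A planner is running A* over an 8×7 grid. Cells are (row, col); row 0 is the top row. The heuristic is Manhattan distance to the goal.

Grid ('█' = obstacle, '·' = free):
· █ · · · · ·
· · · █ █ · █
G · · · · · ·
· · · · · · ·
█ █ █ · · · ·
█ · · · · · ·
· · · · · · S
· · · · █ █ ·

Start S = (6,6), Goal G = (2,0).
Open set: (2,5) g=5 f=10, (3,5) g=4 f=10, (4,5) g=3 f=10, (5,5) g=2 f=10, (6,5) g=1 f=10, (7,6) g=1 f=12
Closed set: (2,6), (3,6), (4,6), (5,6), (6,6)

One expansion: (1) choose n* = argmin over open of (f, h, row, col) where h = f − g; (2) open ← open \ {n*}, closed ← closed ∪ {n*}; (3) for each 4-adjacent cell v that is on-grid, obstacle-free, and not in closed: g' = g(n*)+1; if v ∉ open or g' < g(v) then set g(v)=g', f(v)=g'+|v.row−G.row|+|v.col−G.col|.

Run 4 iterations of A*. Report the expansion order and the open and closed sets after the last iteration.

order=[(2,5) → (2,4) → (2,3) → (2,2)]; open=[(1,2) g=9 f=12, (1,5) g=6 f=12, (2,1) g=9 f=10, (3,2) g=9 f=12, (3,3) g=8 f=12, (3,4) g=7 f=12, (3,5) g=4 f=10, (4,5) g=3 f=10, (5,5) g=2 f=10, (6,5) g=1 f=10, (7,6) g=1 f=12]; closed=[(2,2), (2,3), (2,4), (2,5), (2,6), (3,6), (4,6), (5,6), (6,6)]

step 1: expand (2,5) (f=10, h=5) → closed; open now [(1,5) g=6 f=12, (2,4) g=6 f=10, (3,5) g=4 f=10, (4,5) g=3 f=10, (5,5) g=2 f=10, (6,5) g=1 f=10, (7,6) g=1 f=12]
step 2: expand (2,4) (f=10, h=4) → closed; open now [(1,5) g=6 f=12, (2,3) g=7 f=10, (3,4) g=7 f=12, (3,5) g=4 f=10, (4,5) g=3 f=10, (5,5) g=2 f=10, (6,5) g=1 f=10, (7,6) g=1 f=12]
step 3: expand (2,3) (f=10, h=3) → closed; open now [(1,5) g=6 f=12, (2,2) g=8 f=10, (3,3) g=8 f=12, (3,4) g=7 f=12, (3,5) g=4 f=10, (4,5) g=3 f=10, (5,5) g=2 f=10, (6,5) g=1 f=10, (7,6) g=1 f=12]
step 4: expand (2,2) (f=10, h=2) → closed; open now [(1,2) g=9 f=12, (1,5) g=6 f=12, (2,1) g=9 f=10, (3,2) g=9 f=12, (3,3) g=8 f=12, (3,4) g=7 f=12, (3,5) g=4 f=10, (4,5) g=3 f=10, (5,5) g=2 f=10, (6,5) g=1 f=10, (7,6) g=1 f=12]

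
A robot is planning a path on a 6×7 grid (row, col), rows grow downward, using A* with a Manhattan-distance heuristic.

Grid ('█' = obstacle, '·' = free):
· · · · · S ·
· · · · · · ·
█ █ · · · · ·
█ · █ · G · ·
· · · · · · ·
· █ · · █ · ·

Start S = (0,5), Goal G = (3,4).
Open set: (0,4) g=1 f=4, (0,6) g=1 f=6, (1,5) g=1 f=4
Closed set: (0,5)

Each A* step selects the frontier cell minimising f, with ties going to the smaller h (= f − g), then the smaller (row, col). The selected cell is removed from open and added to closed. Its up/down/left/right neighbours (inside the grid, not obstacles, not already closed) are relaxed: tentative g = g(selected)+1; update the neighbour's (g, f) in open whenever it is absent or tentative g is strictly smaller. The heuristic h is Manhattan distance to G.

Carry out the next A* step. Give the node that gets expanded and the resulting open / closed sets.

expanded=(0,4); open=[(0,3) g=2 f=6, (0,6) g=1 f=6, (1,4) g=2 f=4, (1,5) g=1 f=4]; closed=[(0,4), (0,5)]

step 1: expand (0,4) (f=4, h=3) → closed; open now [(0,3) g=2 f=6, (0,6) g=1 f=6, (1,4) g=2 f=4, (1,5) g=1 f=4]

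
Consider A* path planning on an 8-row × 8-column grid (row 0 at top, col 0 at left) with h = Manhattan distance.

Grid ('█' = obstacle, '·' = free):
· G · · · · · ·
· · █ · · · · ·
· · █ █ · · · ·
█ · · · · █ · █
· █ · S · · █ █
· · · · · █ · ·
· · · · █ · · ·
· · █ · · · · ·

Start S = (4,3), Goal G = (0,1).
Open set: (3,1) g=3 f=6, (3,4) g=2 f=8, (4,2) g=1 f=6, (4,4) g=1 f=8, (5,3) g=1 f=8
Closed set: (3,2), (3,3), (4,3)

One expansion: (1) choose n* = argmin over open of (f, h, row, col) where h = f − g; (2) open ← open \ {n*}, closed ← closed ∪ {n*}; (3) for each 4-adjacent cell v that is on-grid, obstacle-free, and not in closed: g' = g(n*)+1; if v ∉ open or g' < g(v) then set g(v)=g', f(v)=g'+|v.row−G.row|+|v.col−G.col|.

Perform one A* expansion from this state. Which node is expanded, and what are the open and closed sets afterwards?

step 1: expand (3,1) (f=6, h=3) → closed; open now [(2,1) g=4 f=6, (3,4) g=2 f=8, (4,2) g=1 f=6, (4,4) g=1 f=8, (5,3) g=1 f=8]

expanded=(3,1); open=[(2,1) g=4 f=6, (3,4) g=2 f=8, (4,2) g=1 f=6, (4,4) g=1 f=8, (5,3) g=1 f=8]; closed=[(3,1), (3,2), (3,3), (4,3)]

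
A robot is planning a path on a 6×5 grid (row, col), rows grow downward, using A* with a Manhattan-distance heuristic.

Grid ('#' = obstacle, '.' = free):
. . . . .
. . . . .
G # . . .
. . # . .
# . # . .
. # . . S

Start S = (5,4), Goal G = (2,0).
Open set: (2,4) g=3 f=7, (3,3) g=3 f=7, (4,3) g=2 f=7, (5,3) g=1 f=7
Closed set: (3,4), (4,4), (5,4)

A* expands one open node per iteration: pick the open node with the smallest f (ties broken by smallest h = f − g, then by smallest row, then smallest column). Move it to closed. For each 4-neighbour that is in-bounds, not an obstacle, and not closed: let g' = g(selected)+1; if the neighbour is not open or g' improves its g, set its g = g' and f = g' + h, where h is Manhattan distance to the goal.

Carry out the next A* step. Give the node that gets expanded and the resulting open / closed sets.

step 1: expand (2,4) (f=7, h=4) → closed; open now [(1,4) g=4 f=9, (2,3) g=4 f=7, (3,3) g=3 f=7, (4,3) g=2 f=7, (5,3) g=1 f=7]

expanded=(2,4); open=[(1,4) g=4 f=9, (2,3) g=4 f=7, (3,3) g=3 f=7, (4,3) g=2 f=7, (5,3) g=1 f=7]; closed=[(2,4), (3,4), (4,4), (5,4)]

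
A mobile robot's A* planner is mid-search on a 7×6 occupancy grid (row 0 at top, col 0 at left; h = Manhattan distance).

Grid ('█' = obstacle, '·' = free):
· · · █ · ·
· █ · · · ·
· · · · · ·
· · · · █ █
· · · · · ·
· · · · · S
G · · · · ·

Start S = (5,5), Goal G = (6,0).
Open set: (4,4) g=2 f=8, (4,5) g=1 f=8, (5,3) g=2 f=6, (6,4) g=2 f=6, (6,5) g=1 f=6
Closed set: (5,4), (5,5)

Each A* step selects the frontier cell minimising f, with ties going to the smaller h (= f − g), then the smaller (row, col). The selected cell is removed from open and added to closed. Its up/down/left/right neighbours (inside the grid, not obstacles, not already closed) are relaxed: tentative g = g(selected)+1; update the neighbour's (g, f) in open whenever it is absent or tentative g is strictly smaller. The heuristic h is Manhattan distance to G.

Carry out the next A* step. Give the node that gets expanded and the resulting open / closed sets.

step 1: expand (5,3) (f=6, h=4) → closed; open now [(4,3) g=3 f=8, (4,4) g=2 f=8, (4,5) g=1 f=8, (5,2) g=3 f=6, (6,3) g=3 f=6, (6,4) g=2 f=6, (6,5) g=1 f=6]

expanded=(5,3); open=[(4,3) g=3 f=8, (4,4) g=2 f=8, (4,5) g=1 f=8, (5,2) g=3 f=6, (6,3) g=3 f=6, (6,4) g=2 f=6, (6,5) g=1 f=6]; closed=[(5,3), (5,4), (5,5)]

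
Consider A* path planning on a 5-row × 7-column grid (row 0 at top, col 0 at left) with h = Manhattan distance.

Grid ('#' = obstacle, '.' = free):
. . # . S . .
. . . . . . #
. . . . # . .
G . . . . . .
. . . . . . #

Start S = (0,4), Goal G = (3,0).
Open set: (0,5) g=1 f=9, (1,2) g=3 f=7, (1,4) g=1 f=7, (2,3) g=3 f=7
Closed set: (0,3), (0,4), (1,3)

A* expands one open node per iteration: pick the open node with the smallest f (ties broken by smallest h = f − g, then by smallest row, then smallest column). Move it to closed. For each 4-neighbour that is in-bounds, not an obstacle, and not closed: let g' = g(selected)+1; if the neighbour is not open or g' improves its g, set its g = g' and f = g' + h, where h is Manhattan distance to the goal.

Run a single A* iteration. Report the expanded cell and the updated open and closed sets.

expanded=(1,2); open=[(0,5) g=1 f=9, (1,1) g=4 f=7, (1,4) g=1 f=7, (2,2) g=4 f=7, (2,3) g=3 f=7]; closed=[(0,3), (0,4), (1,2), (1,3)]

step 1: expand (1,2) (f=7, h=4) → closed; open now [(0,5) g=1 f=9, (1,1) g=4 f=7, (1,4) g=1 f=7, (2,2) g=4 f=7, (2,3) g=3 f=7]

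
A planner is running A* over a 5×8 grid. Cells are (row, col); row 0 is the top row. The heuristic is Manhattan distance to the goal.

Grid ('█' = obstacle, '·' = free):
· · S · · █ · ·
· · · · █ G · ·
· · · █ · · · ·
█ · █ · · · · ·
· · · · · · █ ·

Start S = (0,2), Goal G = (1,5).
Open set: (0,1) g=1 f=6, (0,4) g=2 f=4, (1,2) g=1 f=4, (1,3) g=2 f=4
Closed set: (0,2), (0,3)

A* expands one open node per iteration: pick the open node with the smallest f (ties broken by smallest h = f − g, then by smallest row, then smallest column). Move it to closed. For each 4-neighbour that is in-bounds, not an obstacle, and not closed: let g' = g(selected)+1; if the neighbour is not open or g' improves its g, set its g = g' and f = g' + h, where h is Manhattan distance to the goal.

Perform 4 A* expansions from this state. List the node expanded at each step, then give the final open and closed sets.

order=[(0,4) → (1,3) → (1,2) → (1,1)]; open=[(0,1) g=1 f=6, (1,0) g=3 f=8, (2,1) g=3 f=8, (2,2) g=2 f=6]; closed=[(0,2), (0,3), (0,4), (1,1), (1,2), (1,3)]

step 1: expand (0,4) (f=4, h=2) → closed; open now [(0,1) g=1 f=6, (1,2) g=1 f=4, (1,3) g=2 f=4]
step 2: expand (1,3) (f=4, h=2) → closed; open now [(0,1) g=1 f=6, (1,2) g=1 f=4]
step 3: expand (1,2) (f=4, h=3) → closed; open now [(0,1) g=1 f=6, (1,1) g=2 f=6, (2,2) g=2 f=6]
step 4: expand (1,1) (f=6, h=4) → closed; open now [(0,1) g=1 f=6, (1,0) g=3 f=8, (2,1) g=3 f=8, (2,2) g=2 f=6]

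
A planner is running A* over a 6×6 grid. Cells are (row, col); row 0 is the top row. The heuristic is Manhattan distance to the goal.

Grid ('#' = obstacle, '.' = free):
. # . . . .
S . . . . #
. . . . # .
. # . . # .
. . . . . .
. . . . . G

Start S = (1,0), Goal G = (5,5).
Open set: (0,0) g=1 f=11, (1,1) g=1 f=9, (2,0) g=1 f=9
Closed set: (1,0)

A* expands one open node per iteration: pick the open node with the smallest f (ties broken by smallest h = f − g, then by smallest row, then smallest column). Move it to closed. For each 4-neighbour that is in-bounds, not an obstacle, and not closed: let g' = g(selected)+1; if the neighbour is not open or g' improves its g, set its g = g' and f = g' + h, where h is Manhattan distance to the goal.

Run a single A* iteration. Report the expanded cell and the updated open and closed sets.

step 1: expand (1,1) (f=9, h=8) → closed; open now [(0,0) g=1 f=11, (1,2) g=2 f=9, (2,0) g=1 f=9, (2,1) g=2 f=9]

expanded=(1,1); open=[(0,0) g=1 f=11, (1,2) g=2 f=9, (2,0) g=1 f=9, (2,1) g=2 f=9]; closed=[(1,0), (1,1)]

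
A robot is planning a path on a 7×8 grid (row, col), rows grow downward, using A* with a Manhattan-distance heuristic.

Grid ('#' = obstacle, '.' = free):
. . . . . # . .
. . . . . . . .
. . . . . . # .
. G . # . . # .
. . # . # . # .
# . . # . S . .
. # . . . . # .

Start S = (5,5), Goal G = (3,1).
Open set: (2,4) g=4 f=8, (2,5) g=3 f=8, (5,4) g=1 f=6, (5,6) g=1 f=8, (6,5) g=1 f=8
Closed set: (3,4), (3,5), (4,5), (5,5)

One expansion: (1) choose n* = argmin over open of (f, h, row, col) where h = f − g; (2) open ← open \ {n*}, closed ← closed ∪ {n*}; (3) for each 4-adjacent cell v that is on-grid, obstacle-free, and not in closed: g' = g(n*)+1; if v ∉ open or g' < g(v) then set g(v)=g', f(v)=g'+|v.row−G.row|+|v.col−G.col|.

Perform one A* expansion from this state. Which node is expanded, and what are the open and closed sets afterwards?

step 1: expand (5,4) (f=6, h=5) → closed; open now [(2,4) g=4 f=8, (2,5) g=3 f=8, (5,6) g=1 f=8, (6,4) g=2 f=8, (6,5) g=1 f=8]

expanded=(5,4); open=[(2,4) g=4 f=8, (2,5) g=3 f=8, (5,6) g=1 f=8, (6,4) g=2 f=8, (6,5) g=1 f=8]; closed=[(3,4), (3,5), (4,5), (5,4), (5,5)]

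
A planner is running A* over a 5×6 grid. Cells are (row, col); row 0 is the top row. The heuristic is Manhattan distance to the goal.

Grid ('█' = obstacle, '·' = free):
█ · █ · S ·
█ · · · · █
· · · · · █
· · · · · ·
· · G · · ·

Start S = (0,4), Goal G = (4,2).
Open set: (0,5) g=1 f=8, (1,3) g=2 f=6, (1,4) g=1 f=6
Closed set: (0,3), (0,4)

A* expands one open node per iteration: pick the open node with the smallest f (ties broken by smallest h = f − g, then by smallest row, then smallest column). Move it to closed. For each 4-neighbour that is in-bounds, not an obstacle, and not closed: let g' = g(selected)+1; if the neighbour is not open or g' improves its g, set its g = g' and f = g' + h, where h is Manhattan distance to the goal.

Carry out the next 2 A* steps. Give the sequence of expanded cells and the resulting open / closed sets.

order=[(1,3) → (1,2)]; open=[(0,5) g=1 f=8, (1,1) g=4 f=8, (1,4) g=1 f=6, (2,2) g=4 f=6, (2,3) g=3 f=6]; closed=[(0,3), (0,4), (1,2), (1,3)]

step 1: expand (1,3) (f=6, h=4) → closed; open now [(0,5) g=1 f=8, (1,2) g=3 f=6, (1,4) g=1 f=6, (2,3) g=3 f=6]
step 2: expand (1,2) (f=6, h=3) → closed; open now [(0,5) g=1 f=8, (1,1) g=4 f=8, (1,4) g=1 f=6, (2,2) g=4 f=6, (2,3) g=3 f=6]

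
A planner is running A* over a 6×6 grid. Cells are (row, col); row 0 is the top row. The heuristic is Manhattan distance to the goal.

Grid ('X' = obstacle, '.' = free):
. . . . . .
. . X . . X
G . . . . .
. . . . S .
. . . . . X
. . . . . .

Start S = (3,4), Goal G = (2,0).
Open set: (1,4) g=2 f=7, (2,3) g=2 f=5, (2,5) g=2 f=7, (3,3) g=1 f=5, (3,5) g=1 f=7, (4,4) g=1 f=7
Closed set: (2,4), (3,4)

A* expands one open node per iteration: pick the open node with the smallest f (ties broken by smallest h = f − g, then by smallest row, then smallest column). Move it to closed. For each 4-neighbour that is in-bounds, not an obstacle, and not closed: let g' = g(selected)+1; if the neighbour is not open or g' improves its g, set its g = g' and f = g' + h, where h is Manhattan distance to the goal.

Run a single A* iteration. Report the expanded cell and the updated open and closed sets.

step 1: expand (2,3) (f=5, h=3) → closed; open now [(1,3) g=3 f=7, (1,4) g=2 f=7, (2,2) g=3 f=5, (2,5) g=2 f=7, (3,3) g=1 f=5, (3,5) g=1 f=7, (4,4) g=1 f=7]

expanded=(2,3); open=[(1,3) g=3 f=7, (1,4) g=2 f=7, (2,2) g=3 f=5, (2,5) g=2 f=7, (3,3) g=1 f=5, (3,5) g=1 f=7, (4,4) g=1 f=7]; closed=[(2,3), (2,4), (3,4)]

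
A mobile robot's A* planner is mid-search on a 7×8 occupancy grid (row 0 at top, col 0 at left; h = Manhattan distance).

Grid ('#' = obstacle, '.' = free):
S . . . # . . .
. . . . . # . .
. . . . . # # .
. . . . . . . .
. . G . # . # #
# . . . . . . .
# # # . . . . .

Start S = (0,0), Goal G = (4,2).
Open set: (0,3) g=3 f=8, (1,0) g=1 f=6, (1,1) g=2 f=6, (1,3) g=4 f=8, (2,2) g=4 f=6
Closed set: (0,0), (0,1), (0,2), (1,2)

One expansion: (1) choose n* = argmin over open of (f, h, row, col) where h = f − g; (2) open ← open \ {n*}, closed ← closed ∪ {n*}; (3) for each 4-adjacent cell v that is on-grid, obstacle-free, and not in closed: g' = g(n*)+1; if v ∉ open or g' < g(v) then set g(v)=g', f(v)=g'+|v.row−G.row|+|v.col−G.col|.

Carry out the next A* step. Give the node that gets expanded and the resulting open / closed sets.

expanded=(2,2); open=[(0,3) g=3 f=8, (1,0) g=1 f=6, (1,1) g=2 f=6, (1,3) g=4 f=8, (2,1) g=5 f=8, (2,3) g=5 f=8, (3,2) g=5 f=6]; closed=[(0,0), (0,1), (0,2), (1,2), (2,2)]

step 1: expand (2,2) (f=6, h=2) → closed; open now [(0,3) g=3 f=8, (1,0) g=1 f=6, (1,1) g=2 f=6, (1,3) g=4 f=8, (2,1) g=5 f=8, (2,3) g=5 f=8, (3,2) g=5 f=6]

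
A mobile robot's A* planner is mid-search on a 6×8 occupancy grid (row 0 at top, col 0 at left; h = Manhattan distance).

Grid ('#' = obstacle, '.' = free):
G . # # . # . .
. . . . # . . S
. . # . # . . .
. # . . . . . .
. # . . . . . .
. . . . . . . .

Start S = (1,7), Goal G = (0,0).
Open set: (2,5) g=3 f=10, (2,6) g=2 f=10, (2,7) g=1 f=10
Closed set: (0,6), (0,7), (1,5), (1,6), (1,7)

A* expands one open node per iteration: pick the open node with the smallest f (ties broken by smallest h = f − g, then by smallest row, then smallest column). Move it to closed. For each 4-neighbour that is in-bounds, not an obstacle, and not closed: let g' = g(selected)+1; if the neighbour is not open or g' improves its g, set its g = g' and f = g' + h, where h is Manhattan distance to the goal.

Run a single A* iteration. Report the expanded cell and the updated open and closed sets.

expanded=(2,5); open=[(2,6) g=2 f=10, (2,7) g=1 f=10, (3,5) g=4 f=12]; closed=[(0,6), (0,7), (1,5), (1,6), (1,7), (2,5)]

step 1: expand (2,5) (f=10, h=7) → closed; open now [(2,6) g=2 f=10, (2,7) g=1 f=10, (3,5) g=4 f=12]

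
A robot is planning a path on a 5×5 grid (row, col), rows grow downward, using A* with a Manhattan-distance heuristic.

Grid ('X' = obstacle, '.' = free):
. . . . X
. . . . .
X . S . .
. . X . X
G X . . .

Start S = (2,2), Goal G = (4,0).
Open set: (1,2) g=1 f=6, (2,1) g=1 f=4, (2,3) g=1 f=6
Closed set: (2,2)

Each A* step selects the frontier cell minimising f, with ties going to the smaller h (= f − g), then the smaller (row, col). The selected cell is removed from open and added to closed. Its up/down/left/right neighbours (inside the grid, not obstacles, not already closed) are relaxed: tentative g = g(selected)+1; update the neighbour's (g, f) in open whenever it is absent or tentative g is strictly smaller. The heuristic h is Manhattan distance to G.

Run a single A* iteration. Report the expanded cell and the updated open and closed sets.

step 1: expand (2,1) (f=4, h=3) → closed; open now [(1,1) g=2 f=6, (1,2) g=1 f=6, (2,3) g=1 f=6, (3,1) g=2 f=4]

expanded=(2,1); open=[(1,1) g=2 f=6, (1,2) g=1 f=6, (2,3) g=1 f=6, (3,1) g=2 f=4]; closed=[(2,1), (2,2)]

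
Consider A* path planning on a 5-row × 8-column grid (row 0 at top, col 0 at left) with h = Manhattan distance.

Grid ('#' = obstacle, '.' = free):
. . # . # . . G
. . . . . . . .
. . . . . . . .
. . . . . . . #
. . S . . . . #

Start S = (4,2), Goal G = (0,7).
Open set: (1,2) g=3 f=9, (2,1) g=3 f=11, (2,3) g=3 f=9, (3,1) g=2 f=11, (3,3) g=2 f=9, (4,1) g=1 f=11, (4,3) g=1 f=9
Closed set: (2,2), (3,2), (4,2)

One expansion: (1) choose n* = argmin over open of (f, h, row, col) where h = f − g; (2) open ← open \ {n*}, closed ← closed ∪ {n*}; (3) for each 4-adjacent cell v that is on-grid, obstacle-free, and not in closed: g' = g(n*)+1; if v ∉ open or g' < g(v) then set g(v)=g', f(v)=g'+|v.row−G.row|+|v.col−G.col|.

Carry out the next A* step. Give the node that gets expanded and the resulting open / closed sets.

expanded=(1,2); open=[(1,1) g=4 f=11, (1,3) g=4 f=9, (2,1) g=3 f=11, (2,3) g=3 f=9, (3,1) g=2 f=11, (3,3) g=2 f=9, (4,1) g=1 f=11, (4,3) g=1 f=9]; closed=[(1,2), (2,2), (3,2), (4,2)]

step 1: expand (1,2) (f=9, h=6) → closed; open now [(1,1) g=4 f=11, (1,3) g=4 f=9, (2,1) g=3 f=11, (2,3) g=3 f=9, (3,1) g=2 f=11, (3,3) g=2 f=9, (4,1) g=1 f=11, (4,3) g=1 f=9]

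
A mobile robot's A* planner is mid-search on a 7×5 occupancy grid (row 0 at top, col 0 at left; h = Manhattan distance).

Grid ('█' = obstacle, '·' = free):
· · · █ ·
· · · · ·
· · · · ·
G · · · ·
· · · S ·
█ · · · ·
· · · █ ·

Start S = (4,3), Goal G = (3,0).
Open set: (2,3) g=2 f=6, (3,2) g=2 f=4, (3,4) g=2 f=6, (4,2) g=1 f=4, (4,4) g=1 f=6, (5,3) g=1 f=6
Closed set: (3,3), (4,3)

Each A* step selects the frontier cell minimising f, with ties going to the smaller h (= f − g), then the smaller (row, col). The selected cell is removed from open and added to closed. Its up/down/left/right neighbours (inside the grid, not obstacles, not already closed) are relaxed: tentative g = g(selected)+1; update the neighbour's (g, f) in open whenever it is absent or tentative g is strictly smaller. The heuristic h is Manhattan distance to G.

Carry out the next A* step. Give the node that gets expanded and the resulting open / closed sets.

step 1: expand (3,2) (f=4, h=2) → closed; open now [(2,2) g=3 f=6, (2,3) g=2 f=6, (3,1) g=3 f=4, (3,4) g=2 f=6, (4,2) g=1 f=4, (4,4) g=1 f=6, (5,3) g=1 f=6]

expanded=(3,2); open=[(2,2) g=3 f=6, (2,3) g=2 f=6, (3,1) g=3 f=4, (3,4) g=2 f=6, (4,2) g=1 f=4, (4,4) g=1 f=6, (5,3) g=1 f=6]; closed=[(3,2), (3,3), (4,3)]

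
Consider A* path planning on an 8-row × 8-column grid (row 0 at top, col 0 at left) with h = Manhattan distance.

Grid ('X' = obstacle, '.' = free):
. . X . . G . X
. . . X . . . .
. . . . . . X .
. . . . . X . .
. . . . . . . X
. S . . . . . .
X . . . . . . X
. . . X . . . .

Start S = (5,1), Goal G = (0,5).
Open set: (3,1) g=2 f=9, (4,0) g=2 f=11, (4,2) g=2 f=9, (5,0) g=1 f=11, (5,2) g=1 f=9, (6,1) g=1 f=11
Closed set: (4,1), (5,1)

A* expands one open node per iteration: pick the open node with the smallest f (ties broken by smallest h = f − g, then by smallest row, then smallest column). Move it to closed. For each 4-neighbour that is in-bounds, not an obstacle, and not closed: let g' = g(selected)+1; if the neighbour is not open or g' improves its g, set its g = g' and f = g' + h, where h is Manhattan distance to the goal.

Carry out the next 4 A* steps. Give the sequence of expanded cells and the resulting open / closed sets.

order=[(3,1) → (2,1) → (1,1) → (0,1)]; open=[(0,0) g=6 f=11, (1,0) g=5 f=11, (1,2) g=5 f=9, (2,0) g=4 f=11, (2,2) g=4 f=9, (3,0) g=3 f=11, (3,2) g=3 f=9, (4,0) g=2 f=11, (4,2) g=2 f=9, (5,0) g=1 f=11, (5,2) g=1 f=9, (6,1) g=1 f=11]; closed=[(0,1), (1,1), (2,1), (3,1), (4,1), (5,1)]

step 1: expand (3,1) (f=9, h=7) → closed; open now [(2,1) g=3 f=9, (3,0) g=3 f=11, (3,2) g=3 f=9, (4,0) g=2 f=11, (4,2) g=2 f=9, (5,0) g=1 f=11, (5,2) g=1 f=9, (6,1) g=1 f=11]
step 2: expand (2,1) (f=9, h=6) → closed; open now [(1,1) g=4 f=9, (2,0) g=4 f=11, (2,2) g=4 f=9, (3,0) g=3 f=11, (3,2) g=3 f=9, (4,0) g=2 f=11, (4,2) g=2 f=9, (5,0) g=1 f=11, (5,2) g=1 f=9, (6,1) g=1 f=11]
step 3: expand (1,1) (f=9, h=5) → closed; open now [(0,1) g=5 f=9, (1,0) g=5 f=11, (1,2) g=5 f=9, (2,0) g=4 f=11, (2,2) g=4 f=9, (3,0) g=3 f=11, (3,2) g=3 f=9, (4,0) g=2 f=11, (4,2) g=2 f=9, (5,0) g=1 f=11, (5,2) g=1 f=9, (6,1) g=1 f=11]
step 4: expand (0,1) (f=9, h=4) → closed; open now [(0,0) g=6 f=11, (1,0) g=5 f=11, (1,2) g=5 f=9, (2,0) g=4 f=11, (2,2) g=4 f=9, (3,0) g=3 f=11, (3,2) g=3 f=9, (4,0) g=2 f=11, (4,2) g=2 f=9, (5,0) g=1 f=11, (5,2) g=1 f=9, (6,1) g=1 f=11]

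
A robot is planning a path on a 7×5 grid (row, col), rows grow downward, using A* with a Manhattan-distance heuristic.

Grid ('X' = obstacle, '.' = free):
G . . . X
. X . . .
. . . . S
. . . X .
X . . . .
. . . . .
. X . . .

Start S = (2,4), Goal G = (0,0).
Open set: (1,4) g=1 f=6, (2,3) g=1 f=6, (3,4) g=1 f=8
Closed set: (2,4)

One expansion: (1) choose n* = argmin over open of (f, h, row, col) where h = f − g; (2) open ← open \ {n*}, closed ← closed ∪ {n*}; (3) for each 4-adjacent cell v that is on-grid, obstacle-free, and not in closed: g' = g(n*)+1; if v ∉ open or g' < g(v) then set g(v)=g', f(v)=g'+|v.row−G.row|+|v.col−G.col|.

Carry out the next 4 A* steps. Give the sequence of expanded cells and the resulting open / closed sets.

order=[(1,4) → (1,3) → (0,3) → (0,2)]; open=[(0,1) g=5 f=6, (1,2) g=3 f=6, (2,3) g=1 f=6, (3,4) g=1 f=8]; closed=[(0,2), (0,3), (1,3), (1,4), (2,4)]

step 1: expand (1,4) (f=6, h=5) → closed; open now [(1,3) g=2 f=6, (2,3) g=1 f=6, (3,4) g=1 f=8]
step 2: expand (1,3) (f=6, h=4) → closed; open now [(0,3) g=3 f=6, (1,2) g=3 f=6, (2,3) g=1 f=6, (3,4) g=1 f=8]
step 3: expand (0,3) (f=6, h=3) → closed; open now [(0,2) g=4 f=6, (1,2) g=3 f=6, (2,3) g=1 f=6, (3,4) g=1 f=8]
step 4: expand (0,2) (f=6, h=2) → closed; open now [(0,1) g=5 f=6, (1,2) g=3 f=6, (2,3) g=1 f=6, (3,4) g=1 f=8]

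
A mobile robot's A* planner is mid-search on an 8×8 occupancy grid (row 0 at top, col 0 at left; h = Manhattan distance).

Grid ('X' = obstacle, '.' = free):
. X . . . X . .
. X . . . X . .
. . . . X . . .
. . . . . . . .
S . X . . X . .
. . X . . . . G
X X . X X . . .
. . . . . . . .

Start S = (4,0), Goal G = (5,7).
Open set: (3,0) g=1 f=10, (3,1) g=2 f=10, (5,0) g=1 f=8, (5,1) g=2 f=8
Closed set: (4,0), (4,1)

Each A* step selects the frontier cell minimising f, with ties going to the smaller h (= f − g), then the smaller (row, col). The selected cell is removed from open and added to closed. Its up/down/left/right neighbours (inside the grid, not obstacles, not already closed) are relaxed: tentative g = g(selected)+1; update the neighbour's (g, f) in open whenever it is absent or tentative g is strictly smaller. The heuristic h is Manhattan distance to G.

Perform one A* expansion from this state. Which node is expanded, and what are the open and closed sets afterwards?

expanded=(5,1); open=[(3,0) g=1 f=10, (3,1) g=2 f=10, (5,0) g=1 f=8]; closed=[(4,0), (4,1), (5,1)]

step 1: expand (5,1) (f=8, h=6) → closed; open now [(3,0) g=1 f=10, (3,1) g=2 f=10, (5,0) g=1 f=8]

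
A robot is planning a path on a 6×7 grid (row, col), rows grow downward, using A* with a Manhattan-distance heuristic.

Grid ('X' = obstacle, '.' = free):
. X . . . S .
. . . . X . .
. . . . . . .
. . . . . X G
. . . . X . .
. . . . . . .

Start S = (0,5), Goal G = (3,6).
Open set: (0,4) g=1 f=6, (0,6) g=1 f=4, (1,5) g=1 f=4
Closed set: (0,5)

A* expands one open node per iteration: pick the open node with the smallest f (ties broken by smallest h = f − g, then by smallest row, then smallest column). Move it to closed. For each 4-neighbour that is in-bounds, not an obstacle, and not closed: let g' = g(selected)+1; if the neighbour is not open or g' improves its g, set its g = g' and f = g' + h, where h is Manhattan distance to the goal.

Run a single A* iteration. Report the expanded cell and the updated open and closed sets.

step 1: expand (0,6) (f=4, h=3) → closed; open now [(0,4) g=1 f=6, (1,5) g=1 f=4, (1,6) g=2 f=4]

expanded=(0,6); open=[(0,4) g=1 f=6, (1,5) g=1 f=4, (1,6) g=2 f=4]; closed=[(0,5), (0,6)]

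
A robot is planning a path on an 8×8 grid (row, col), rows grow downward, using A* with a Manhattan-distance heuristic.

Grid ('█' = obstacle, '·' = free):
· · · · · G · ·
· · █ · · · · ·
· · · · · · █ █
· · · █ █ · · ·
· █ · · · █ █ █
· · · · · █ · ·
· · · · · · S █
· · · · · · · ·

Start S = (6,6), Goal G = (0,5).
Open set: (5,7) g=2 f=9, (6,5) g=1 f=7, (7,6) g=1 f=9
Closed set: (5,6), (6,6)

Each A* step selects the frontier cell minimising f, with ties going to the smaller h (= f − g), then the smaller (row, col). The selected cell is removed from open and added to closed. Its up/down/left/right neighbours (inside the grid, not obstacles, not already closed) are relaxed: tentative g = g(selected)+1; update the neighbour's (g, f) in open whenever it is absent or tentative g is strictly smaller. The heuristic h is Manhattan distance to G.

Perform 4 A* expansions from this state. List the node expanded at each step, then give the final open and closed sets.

order=[(6,5) → (5,7) → (6,4) → (5,4)]; open=[(4,4) g=4 f=9, (5,3) g=4 f=11, (6,3) g=3 f=11, (7,4) g=3 f=11, (7,5) g=2 f=9, (7,6) g=1 f=9]; closed=[(5,4), (5,6), (5,7), (6,4), (6,5), (6,6)]

step 1: expand (6,5) (f=7, h=6) → closed; open now [(5,7) g=2 f=9, (6,4) g=2 f=9, (7,5) g=2 f=9, (7,6) g=1 f=9]
step 2: expand (5,7) (f=9, h=7) → closed; open now [(6,4) g=2 f=9, (7,5) g=2 f=9, (7,6) g=1 f=9]
step 3: expand (6,4) (f=9, h=7) → closed; open now [(5,4) g=3 f=9, (6,3) g=3 f=11, (7,4) g=3 f=11, (7,5) g=2 f=9, (7,6) g=1 f=9]
step 4: expand (5,4) (f=9, h=6) → closed; open now [(4,4) g=4 f=9, (5,3) g=4 f=11, (6,3) g=3 f=11, (7,4) g=3 f=11, (7,5) g=2 f=9, (7,6) g=1 f=9]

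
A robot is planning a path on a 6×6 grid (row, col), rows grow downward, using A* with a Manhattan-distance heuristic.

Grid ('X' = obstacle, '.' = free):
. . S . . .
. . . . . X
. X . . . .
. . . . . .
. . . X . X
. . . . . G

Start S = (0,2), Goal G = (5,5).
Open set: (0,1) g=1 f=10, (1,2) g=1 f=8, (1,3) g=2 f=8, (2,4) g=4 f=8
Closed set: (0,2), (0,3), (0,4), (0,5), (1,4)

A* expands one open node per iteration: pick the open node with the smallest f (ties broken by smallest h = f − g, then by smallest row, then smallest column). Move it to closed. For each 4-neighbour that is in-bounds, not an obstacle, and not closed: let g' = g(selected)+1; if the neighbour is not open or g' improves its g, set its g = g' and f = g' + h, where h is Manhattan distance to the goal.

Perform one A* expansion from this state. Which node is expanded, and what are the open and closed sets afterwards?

step 1: expand (2,4) (f=8, h=4) → closed; open now [(0,1) g=1 f=10, (1,2) g=1 f=8, (1,3) g=2 f=8, (2,3) g=5 f=10, (2,5) g=5 f=8, (3,4) g=5 f=8]

expanded=(2,4); open=[(0,1) g=1 f=10, (1,2) g=1 f=8, (1,3) g=2 f=8, (2,3) g=5 f=10, (2,5) g=5 f=8, (3,4) g=5 f=8]; closed=[(0,2), (0,3), (0,4), (0,5), (1,4), (2,4)]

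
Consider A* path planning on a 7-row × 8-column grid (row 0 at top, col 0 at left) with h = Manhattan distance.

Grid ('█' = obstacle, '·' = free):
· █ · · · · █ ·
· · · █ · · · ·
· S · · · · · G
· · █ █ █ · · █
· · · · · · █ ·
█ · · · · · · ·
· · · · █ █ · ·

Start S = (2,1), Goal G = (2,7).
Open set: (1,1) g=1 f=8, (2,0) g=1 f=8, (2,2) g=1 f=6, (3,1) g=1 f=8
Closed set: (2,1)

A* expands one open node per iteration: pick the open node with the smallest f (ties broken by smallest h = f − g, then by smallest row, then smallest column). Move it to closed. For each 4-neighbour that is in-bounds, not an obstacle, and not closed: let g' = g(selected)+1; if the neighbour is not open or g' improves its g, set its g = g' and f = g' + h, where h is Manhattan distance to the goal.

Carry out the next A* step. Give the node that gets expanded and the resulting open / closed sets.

step 1: expand (2,2) (f=6, h=5) → closed; open now [(1,1) g=1 f=8, (1,2) g=2 f=8, (2,0) g=1 f=8, (2,3) g=2 f=6, (3,1) g=1 f=8]

expanded=(2,2); open=[(1,1) g=1 f=8, (1,2) g=2 f=8, (2,0) g=1 f=8, (2,3) g=2 f=6, (3,1) g=1 f=8]; closed=[(2,1), (2,2)]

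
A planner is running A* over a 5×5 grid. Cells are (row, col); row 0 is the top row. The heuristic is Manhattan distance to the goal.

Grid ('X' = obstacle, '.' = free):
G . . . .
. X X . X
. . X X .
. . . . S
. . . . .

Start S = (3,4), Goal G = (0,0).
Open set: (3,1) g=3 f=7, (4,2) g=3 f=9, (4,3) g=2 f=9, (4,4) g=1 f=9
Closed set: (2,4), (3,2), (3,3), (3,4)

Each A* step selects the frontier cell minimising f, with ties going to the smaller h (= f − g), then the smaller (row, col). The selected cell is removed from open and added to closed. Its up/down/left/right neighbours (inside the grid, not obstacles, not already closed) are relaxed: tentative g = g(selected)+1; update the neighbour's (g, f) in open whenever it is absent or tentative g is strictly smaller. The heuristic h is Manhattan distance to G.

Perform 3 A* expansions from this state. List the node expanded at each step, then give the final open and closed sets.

order=[(3,1) → (2,1) → (2,0)]; open=[(1,0) g=6 f=7, (3,0) g=4 f=7, (4,1) g=4 f=9, (4,2) g=3 f=9, (4,3) g=2 f=9, (4,4) g=1 f=9]; closed=[(2,0), (2,1), (2,4), (3,1), (3,2), (3,3), (3,4)]

step 1: expand (3,1) (f=7, h=4) → closed; open now [(2,1) g=4 f=7, (3,0) g=4 f=7, (4,1) g=4 f=9, (4,2) g=3 f=9, (4,3) g=2 f=9, (4,4) g=1 f=9]
step 2: expand (2,1) (f=7, h=3) → closed; open now [(2,0) g=5 f=7, (3,0) g=4 f=7, (4,1) g=4 f=9, (4,2) g=3 f=9, (4,3) g=2 f=9, (4,4) g=1 f=9]
step 3: expand (2,0) (f=7, h=2) → closed; open now [(1,0) g=6 f=7, (3,0) g=4 f=7, (4,1) g=4 f=9, (4,2) g=3 f=9, (4,3) g=2 f=9, (4,4) g=1 f=9]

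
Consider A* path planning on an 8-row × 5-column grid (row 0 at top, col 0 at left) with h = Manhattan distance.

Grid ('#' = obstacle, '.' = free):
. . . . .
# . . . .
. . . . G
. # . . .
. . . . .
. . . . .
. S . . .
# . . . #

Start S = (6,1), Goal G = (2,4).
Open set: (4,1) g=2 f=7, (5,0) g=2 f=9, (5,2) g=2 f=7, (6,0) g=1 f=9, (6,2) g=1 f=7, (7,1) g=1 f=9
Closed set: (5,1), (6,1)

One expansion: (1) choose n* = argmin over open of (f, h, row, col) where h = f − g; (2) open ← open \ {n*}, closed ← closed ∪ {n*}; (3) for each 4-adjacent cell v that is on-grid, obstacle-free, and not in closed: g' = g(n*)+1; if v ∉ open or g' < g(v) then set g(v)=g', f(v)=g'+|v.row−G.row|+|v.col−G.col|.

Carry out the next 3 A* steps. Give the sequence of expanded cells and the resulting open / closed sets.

step 1: expand (4,1) (f=7, h=5) → closed; open now [(4,0) g=3 f=9, (4,2) g=3 f=7, (5,0) g=2 f=9, (5,2) g=2 f=7, (6,0) g=1 f=9, (6,2) g=1 f=7, (7,1) g=1 f=9]
step 2: expand (4,2) (f=7, h=4) → closed; open now [(3,2) g=4 f=7, (4,0) g=3 f=9, (4,3) g=4 f=7, (5,0) g=2 f=9, (5,2) g=2 f=7, (6,0) g=1 f=9, (6,2) g=1 f=7, (7,1) g=1 f=9]
step 3: expand (3,2) (f=7, h=3) → closed; open now [(2,2) g=5 f=7, (3,3) g=5 f=7, (4,0) g=3 f=9, (4,3) g=4 f=7, (5,0) g=2 f=9, (5,2) g=2 f=7, (6,0) g=1 f=9, (6,2) g=1 f=7, (7,1) g=1 f=9]

order=[(4,1) → (4,2) → (3,2)]; open=[(2,2) g=5 f=7, (3,3) g=5 f=7, (4,0) g=3 f=9, (4,3) g=4 f=7, (5,0) g=2 f=9, (5,2) g=2 f=7, (6,0) g=1 f=9, (6,2) g=1 f=7, (7,1) g=1 f=9]; closed=[(3,2), (4,1), (4,2), (5,1), (6,1)]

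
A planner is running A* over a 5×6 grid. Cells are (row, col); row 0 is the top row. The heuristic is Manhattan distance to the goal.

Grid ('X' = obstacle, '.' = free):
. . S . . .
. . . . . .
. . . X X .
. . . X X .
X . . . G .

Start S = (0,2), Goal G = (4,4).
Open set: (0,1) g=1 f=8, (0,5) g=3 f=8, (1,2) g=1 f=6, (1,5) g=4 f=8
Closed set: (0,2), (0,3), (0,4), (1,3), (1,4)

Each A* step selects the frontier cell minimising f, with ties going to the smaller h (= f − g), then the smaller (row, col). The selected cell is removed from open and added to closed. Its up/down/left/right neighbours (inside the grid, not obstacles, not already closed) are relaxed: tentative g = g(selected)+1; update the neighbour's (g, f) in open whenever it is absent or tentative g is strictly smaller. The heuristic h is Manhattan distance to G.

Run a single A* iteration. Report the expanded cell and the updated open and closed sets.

expanded=(1,2); open=[(0,1) g=1 f=8, (0,5) g=3 f=8, (1,1) g=2 f=8, (1,5) g=4 f=8, (2,2) g=2 f=6]; closed=[(0,2), (0,3), (0,4), (1,2), (1,3), (1,4)]

step 1: expand (1,2) (f=6, h=5) → closed; open now [(0,1) g=1 f=8, (0,5) g=3 f=8, (1,1) g=2 f=8, (1,5) g=4 f=8, (2,2) g=2 f=6]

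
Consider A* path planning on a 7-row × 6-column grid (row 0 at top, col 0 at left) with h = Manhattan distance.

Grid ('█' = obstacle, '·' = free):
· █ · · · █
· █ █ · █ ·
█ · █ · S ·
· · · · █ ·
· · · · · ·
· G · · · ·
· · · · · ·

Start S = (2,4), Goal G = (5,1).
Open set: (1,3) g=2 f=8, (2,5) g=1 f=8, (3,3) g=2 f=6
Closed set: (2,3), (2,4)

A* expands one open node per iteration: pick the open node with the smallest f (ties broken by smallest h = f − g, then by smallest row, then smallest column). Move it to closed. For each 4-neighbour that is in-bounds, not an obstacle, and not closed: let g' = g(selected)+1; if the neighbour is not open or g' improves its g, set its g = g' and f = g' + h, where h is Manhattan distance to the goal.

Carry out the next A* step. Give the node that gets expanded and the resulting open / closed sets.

step 1: expand (3,3) (f=6, h=4) → closed; open now [(1,3) g=2 f=8, (2,5) g=1 f=8, (3,2) g=3 f=6, (4,3) g=3 f=6]

expanded=(3,3); open=[(1,3) g=2 f=8, (2,5) g=1 f=8, (3,2) g=3 f=6, (4,3) g=3 f=6]; closed=[(2,3), (2,4), (3,3)]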